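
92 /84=23 /21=1.10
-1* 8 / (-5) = 8 / 5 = 1.60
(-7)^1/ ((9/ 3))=-7/ 3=-2.33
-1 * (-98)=98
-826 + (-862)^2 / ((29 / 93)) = 69079138 / 29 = 2382039.24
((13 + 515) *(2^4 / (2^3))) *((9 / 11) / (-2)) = -432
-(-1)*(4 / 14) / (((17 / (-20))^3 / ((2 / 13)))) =-32000 / 447083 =-0.07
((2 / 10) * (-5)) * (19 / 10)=-19 / 10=-1.90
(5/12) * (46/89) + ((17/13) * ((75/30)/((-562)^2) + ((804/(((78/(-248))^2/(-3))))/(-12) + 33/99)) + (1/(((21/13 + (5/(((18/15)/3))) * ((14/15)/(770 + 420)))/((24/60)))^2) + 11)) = 114816500913611338210523/43020802044121395000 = 2668.86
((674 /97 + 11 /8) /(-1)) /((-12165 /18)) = 19377 /1573340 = 0.01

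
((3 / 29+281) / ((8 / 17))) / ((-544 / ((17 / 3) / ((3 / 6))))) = -17323 / 1392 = -12.44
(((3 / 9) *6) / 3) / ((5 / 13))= 26 / 15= 1.73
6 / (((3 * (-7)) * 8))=-1 / 28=-0.04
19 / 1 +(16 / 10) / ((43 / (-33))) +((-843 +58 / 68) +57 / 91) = -547965801 / 665210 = -823.75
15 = 15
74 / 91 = 0.81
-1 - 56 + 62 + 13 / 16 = 93 / 16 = 5.81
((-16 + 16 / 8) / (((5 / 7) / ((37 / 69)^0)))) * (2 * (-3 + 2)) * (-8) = -1568 / 5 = -313.60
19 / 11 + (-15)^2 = 226.73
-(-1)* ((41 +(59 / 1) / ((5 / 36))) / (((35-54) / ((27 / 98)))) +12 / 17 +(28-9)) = 2049839 / 158270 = 12.95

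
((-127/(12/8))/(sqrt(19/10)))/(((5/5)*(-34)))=127*sqrt(190)/969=1.81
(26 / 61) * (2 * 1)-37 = -2205 / 61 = -36.15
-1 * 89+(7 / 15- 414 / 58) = -41617 / 435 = -95.67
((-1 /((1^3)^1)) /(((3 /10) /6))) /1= -20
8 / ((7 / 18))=144 / 7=20.57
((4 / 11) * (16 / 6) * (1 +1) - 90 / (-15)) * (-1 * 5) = -1310 / 33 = -39.70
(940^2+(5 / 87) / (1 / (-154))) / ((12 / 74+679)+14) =2844279910 / 2231289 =1274.73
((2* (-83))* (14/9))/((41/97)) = -225428/369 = -610.92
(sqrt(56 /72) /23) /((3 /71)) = 71 * sqrt(7) /207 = 0.91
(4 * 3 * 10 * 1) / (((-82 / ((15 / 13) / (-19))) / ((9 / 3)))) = 0.27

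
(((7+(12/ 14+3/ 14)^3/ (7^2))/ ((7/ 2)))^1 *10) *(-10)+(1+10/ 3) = -196.38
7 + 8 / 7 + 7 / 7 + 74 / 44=10.82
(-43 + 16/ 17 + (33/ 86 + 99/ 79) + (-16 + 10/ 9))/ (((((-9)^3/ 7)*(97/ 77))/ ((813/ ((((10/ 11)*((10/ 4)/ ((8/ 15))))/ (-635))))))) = -51075.82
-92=-92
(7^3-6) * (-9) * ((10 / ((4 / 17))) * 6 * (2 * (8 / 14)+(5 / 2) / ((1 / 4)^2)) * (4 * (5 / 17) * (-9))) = 2358460800 / 7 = 336922971.43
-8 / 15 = -0.53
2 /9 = 0.22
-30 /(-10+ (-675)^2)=-6 /91123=-0.00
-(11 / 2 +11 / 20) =-121 / 20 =-6.05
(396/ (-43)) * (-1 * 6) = 2376/ 43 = 55.26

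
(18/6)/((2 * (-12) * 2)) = -1/16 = -0.06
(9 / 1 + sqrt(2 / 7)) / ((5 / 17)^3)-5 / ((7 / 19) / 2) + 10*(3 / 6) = 4913*sqrt(14) / 875 + 290144 / 875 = 352.60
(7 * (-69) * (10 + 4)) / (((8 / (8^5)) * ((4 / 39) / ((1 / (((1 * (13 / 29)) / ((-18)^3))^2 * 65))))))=-594192826234699776 / 845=-703186776609112.16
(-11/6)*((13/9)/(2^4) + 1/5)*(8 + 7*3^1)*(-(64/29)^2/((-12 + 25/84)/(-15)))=8239616/85521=96.35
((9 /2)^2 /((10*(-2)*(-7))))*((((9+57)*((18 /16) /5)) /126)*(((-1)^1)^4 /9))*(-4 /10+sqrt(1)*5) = 0.01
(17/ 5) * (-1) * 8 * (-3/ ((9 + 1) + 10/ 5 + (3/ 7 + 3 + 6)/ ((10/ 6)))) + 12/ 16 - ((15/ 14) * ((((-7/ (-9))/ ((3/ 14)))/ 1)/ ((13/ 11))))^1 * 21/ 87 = 6398369/ 1397916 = 4.58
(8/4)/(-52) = -1/26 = -0.04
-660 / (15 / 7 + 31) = -19.91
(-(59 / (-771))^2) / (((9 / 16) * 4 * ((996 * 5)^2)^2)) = -3481 / 822637769500238760000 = -0.00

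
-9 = -9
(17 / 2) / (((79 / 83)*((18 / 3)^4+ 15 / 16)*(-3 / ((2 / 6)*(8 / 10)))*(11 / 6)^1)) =-90304 / 270489285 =-0.00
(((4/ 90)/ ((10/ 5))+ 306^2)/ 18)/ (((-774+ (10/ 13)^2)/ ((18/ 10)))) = -712101949/ 58817700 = -12.11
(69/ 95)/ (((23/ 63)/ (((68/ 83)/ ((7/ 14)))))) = 3.26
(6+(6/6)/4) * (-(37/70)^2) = -1369/784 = -1.75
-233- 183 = -416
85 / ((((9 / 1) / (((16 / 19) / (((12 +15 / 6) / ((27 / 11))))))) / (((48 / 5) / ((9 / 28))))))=243712 / 6061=40.21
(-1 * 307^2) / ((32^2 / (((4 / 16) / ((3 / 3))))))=-94249 / 4096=-23.01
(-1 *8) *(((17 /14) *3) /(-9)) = 68 /21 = 3.24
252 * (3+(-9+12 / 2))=0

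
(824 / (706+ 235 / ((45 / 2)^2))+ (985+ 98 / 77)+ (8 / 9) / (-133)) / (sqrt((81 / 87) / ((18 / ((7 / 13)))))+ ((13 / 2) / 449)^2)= 5909.33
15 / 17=0.88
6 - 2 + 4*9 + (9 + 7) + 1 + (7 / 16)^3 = 233815 / 4096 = 57.08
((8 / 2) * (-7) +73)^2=2025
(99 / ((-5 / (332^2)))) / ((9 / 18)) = -4364870.40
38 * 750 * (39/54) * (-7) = -144083.33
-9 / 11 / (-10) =9 / 110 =0.08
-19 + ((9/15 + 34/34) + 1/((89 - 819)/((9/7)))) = -88923/5110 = -17.40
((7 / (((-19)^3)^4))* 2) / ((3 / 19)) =14 / 349470776694657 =0.00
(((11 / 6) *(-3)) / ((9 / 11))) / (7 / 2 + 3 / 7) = -77 / 45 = -1.71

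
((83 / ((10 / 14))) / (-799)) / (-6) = 581 / 23970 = 0.02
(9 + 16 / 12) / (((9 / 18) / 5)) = 310 / 3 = 103.33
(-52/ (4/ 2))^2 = 676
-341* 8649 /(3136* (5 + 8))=-2949309 /40768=-72.34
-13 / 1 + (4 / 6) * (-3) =-15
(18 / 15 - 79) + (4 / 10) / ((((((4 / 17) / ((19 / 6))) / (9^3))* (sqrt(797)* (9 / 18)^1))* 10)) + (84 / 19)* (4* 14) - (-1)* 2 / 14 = 78489* sqrt(797) / 79700 + 112998 / 665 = 197.72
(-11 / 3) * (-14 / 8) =77 / 12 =6.42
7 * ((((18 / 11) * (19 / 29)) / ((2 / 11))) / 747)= 133 / 2407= 0.06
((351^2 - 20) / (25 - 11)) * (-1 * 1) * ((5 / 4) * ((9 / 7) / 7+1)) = -17861245 / 1372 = -13018.40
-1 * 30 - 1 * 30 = -60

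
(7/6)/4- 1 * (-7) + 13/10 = 8.59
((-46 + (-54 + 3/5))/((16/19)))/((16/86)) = -406049/640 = -634.45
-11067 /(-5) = 11067 /5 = 2213.40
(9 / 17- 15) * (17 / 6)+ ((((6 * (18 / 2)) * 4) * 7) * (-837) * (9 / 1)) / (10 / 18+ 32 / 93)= -3177791275 / 251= -12660523.01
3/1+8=11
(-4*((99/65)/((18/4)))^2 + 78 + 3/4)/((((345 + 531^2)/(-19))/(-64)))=201115912/596371425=0.34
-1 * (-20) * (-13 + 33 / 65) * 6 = -19488 / 13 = -1499.08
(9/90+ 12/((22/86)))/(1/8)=376.07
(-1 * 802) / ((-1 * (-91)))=-802 / 91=-8.81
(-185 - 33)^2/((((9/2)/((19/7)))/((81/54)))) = 902956/21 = 42997.90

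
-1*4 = -4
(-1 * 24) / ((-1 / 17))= 408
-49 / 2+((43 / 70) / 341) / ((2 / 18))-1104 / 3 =-4684294 / 11935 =-392.48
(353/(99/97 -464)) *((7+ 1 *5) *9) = -82.34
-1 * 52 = -52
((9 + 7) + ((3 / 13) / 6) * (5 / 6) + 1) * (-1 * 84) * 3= -55797 / 13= -4292.08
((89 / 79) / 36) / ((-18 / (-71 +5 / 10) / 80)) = 20915 / 2133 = 9.81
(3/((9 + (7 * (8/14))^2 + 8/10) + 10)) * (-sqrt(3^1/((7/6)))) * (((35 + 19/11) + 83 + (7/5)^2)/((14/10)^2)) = -1505880 * sqrt(14)/675367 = -8.34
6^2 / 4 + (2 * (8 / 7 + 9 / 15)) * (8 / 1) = 1291 / 35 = 36.89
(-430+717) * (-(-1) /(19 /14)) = 4018 /19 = 211.47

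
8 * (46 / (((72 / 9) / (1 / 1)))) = 46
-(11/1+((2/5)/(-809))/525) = -23359873/2123625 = -11.00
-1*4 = -4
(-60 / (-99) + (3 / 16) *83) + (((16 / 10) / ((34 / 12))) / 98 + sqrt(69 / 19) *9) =35569277 / 2199120 + 9 *sqrt(1311) / 19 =33.33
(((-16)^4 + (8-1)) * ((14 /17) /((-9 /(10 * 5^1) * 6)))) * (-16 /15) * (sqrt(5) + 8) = 73408160 * sqrt(5) /1377 + 587265280 /1377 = 545686.94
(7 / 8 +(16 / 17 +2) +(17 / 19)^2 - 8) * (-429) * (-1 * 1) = -71259045 / 49096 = -1451.42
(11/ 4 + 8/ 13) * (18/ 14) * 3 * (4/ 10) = 5.19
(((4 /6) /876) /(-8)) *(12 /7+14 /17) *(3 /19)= -151 /3961272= -0.00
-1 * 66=-66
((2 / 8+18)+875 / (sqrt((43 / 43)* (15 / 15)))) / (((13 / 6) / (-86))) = -460917 / 13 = -35455.15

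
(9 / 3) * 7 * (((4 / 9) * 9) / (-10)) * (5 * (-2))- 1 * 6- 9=69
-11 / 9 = -1.22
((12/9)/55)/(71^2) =4/831765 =0.00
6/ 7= 0.86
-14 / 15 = -0.93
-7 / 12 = -0.58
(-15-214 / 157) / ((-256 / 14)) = 17983 / 20096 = 0.89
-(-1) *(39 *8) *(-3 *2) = -1872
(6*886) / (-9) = -1772 / 3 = -590.67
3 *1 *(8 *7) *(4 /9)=74.67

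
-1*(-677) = 677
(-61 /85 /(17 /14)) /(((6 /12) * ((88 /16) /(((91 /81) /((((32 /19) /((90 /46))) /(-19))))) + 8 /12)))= -84164262 /31676423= -2.66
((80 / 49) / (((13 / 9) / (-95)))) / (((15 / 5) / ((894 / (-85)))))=4076640 / 10829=376.46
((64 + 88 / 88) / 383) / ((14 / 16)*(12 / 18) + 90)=780 / 416321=0.00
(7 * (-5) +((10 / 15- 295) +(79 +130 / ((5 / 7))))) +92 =71 / 3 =23.67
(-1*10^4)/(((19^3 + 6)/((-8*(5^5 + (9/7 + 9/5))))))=36452.56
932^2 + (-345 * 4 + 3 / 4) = 3468979 / 4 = 867244.75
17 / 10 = 1.70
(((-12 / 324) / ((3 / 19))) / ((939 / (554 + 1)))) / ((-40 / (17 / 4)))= 11951 / 811296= 0.01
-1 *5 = -5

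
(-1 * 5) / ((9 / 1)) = -5 / 9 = -0.56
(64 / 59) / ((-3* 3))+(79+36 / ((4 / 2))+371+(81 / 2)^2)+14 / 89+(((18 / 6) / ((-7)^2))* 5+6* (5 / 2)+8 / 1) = 19744441963 / 9262764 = 2131.59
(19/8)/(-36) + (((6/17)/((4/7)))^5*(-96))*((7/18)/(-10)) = 0.27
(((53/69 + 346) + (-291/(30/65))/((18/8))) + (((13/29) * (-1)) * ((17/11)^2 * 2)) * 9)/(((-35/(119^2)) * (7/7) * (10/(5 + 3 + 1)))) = -69465557539/4035350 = -17214.26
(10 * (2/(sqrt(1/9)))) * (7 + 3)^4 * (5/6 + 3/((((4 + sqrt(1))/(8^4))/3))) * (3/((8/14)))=23226945000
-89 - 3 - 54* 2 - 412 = -612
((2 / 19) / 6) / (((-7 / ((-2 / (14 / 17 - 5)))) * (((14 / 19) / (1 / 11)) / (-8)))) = 136 / 114807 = 0.00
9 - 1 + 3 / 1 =11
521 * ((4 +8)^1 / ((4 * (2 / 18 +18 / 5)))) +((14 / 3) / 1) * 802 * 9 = 34105.17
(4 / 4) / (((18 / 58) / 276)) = 2668 / 3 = 889.33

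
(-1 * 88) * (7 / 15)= -41.07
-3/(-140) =3/140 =0.02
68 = 68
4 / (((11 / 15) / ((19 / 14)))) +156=163.40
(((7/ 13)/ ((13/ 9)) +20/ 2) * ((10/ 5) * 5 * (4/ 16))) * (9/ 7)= 78885/ 2366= 33.34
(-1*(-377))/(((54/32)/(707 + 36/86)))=183487408/1161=158042.56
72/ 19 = 3.79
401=401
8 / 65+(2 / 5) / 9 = 98 / 585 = 0.17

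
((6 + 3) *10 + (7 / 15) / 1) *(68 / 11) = 92276 / 165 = 559.25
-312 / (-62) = 156 / 31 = 5.03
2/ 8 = 1/ 4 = 0.25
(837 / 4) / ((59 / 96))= 20088 / 59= 340.47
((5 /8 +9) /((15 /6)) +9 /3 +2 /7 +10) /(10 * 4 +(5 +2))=2399 /6580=0.36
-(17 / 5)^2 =-289 / 25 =-11.56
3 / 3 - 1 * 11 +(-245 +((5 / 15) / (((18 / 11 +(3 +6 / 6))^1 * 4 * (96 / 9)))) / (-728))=-255.00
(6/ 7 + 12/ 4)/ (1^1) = 27/ 7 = 3.86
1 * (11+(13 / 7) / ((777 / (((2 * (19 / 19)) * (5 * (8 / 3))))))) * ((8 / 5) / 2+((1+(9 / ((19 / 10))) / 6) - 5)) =-41340683 / 1550115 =-26.67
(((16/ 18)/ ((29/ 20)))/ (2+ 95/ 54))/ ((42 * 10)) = 16/ 41209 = 0.00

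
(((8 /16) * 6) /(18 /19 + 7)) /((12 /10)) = 95 /302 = 0.31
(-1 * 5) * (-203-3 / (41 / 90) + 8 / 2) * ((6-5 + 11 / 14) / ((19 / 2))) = 1053625 / 5453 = 193.22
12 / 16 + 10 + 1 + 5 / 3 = 161 / 12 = 13.42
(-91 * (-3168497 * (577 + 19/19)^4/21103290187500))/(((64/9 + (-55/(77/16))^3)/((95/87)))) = -100060458583027527949/89269731265150000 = -1120.88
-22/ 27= -0.81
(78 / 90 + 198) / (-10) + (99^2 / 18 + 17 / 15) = 39431 / 75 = 525.75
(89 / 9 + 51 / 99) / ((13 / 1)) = 1030 / 1287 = 0.80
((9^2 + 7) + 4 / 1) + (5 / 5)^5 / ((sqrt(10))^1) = sqrt(10) / 10 + 92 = 92.32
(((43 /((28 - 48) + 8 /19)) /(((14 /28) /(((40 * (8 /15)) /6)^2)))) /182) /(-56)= 26144 /4798521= 0.01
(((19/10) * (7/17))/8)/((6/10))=133/816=0.16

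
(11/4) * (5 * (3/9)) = 55/12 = 4.58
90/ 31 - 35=-32.10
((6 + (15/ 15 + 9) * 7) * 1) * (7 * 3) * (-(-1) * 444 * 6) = 4251744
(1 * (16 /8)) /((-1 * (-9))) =2 /9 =0.22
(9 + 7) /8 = 2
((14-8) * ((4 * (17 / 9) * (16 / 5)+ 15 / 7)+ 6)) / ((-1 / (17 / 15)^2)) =-249.08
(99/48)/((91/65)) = 165/112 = 1.47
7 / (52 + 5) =0.12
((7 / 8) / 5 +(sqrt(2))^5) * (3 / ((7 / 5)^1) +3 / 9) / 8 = 13 / 240 +26 * sqrt(2) / 21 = 1.81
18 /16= 9 /8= 1.12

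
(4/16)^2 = 1/16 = 0.06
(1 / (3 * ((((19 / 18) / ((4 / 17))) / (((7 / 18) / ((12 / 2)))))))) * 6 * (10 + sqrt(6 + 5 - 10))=0.32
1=1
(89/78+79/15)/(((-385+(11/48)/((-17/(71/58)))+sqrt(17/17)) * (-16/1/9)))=11088063/1181357645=0.01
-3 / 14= -0.21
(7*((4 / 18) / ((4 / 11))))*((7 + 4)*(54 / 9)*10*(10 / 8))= 21175 / 6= 3529.17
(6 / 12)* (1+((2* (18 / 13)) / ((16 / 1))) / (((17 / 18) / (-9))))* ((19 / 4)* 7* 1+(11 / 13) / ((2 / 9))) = -553049 / 45968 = -12.03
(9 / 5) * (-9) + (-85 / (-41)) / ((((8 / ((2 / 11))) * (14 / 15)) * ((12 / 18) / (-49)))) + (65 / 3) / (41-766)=-12518417 / 627792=-19.94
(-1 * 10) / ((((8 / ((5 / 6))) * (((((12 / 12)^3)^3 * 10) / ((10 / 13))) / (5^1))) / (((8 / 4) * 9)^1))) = -375 / 52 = -7.21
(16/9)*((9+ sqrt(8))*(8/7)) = 256*sqrt(2)/63+ 128/7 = 24.03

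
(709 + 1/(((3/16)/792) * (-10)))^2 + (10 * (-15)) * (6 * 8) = 1873489/25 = 74939.56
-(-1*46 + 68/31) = 1358/31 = 43.81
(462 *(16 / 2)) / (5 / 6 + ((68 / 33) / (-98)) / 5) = 19921440 / 4469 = 4457.70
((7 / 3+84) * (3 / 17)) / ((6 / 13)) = 3367 / 102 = 33.01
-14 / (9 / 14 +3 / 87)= -5684 / 275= -20.67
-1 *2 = -2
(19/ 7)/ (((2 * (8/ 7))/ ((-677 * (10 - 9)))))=-12863/ 16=-803.94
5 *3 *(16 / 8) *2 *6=360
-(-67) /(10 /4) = 134 /5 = 26.80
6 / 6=1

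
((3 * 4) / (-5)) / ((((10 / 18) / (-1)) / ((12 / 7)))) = 1296 / 175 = 7.41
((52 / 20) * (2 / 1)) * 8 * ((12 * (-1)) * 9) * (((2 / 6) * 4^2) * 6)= -718848 / 5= -143769.60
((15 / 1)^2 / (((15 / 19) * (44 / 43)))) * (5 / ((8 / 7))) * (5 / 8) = 2144625 / 2816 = 761.59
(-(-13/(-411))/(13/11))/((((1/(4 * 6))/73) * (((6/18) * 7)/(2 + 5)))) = -19272/137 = -140.67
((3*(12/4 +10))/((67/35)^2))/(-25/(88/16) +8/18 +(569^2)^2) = 4729725/46583687698986197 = 0.00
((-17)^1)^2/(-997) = -289/997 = -0.29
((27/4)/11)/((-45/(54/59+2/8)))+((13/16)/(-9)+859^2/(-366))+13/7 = -3653762149/1813896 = -2014.32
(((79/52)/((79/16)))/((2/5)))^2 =100/169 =0.59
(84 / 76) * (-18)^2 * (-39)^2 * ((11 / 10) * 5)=56918862 / 19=2995729.58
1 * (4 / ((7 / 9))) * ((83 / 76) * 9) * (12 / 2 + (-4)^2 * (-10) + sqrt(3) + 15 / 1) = -934497 / 133 + 6723 * sqrt(3) / 133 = -6938.74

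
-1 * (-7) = 7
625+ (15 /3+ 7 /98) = 8821 /14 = 630.07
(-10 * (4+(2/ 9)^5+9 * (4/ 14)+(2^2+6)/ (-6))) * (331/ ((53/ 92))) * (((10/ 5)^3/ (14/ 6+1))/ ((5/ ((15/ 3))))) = -493949223968/ 7302393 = -67642.10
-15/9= -1.67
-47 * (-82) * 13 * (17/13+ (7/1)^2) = 2520516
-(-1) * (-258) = -258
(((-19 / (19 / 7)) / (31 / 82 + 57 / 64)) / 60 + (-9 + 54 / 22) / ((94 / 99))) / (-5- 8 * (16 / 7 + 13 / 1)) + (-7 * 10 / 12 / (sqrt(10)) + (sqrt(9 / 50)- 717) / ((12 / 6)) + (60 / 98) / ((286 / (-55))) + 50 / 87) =-27657739885184837 / 77258814903270- 7 * sqrt(10) / 12 + 3 * sqrt(2) / 20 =-359.62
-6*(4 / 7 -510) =21396 / 7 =3056.57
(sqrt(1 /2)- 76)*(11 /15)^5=-12239876 /759375 +161051*sqrt(2) /1518750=-15.97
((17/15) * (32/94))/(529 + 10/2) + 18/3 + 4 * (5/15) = 1380526/188235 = 7.33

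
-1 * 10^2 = -100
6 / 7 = 0.86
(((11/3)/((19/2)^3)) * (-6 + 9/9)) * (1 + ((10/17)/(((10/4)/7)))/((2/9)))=-62920/349809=-0.18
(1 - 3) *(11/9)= -22/9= -2.44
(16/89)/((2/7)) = 56/89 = 0.63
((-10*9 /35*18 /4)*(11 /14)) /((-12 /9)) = 6.82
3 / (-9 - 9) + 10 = 59 / 6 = 9.83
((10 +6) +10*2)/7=36/7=5.14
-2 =-2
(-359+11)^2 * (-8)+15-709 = -969526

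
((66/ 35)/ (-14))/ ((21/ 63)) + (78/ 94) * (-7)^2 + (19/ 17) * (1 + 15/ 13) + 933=2482881157/ 2544815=975.66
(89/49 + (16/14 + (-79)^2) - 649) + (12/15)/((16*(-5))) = 27415251/4900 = 5594.95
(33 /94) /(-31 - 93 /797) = -26301 /2331200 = -0.01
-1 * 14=-14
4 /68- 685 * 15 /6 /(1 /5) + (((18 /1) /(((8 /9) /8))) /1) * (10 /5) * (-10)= -401283 /34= -11802.44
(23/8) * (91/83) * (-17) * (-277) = 9855937/664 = 14843.28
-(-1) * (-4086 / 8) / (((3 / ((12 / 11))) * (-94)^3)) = 2043 / 9136424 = 0.00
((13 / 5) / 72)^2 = 169 / 129600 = 0.00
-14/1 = -14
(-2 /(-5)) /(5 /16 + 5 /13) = 416 /725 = 0.57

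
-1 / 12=-0.08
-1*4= -4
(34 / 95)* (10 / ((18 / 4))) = 136 / 171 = 0.80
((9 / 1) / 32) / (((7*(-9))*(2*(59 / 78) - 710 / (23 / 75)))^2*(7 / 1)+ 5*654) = 268203 / 141829332125603552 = 0.00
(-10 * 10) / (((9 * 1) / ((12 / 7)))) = -400 / 21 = -19.05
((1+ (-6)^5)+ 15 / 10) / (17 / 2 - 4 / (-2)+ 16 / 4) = -536.10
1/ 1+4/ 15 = 19/ 15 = 1.27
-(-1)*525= 525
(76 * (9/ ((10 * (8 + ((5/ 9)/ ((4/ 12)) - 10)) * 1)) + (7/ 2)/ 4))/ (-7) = 1387/ 70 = 19.81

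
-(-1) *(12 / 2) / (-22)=-3 / 11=-0.27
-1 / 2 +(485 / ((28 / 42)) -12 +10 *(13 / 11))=7995 / 11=726.82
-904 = -904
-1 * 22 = -22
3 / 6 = 1 / 2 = 0.50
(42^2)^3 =5489031744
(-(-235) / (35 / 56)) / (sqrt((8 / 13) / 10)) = 1515.70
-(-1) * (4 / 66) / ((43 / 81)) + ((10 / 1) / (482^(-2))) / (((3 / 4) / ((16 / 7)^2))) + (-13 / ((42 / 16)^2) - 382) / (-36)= 60764401252603 / 3754674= 16183669.01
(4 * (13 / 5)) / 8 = 1.30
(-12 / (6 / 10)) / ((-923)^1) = 0.02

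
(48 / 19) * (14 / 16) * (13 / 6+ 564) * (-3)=-71337 / 19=-3754.58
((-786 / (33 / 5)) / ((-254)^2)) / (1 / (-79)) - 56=-55.85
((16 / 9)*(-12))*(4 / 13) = -256 / 39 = -6.56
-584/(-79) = 7.39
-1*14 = -14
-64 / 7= -9.14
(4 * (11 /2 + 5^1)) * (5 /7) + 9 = 39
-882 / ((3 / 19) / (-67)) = 374262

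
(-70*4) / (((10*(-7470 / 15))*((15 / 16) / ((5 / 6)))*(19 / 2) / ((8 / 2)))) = 896 / 42579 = 0.02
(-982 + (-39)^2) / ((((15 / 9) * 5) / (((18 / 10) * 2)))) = 29106 / 125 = 232.85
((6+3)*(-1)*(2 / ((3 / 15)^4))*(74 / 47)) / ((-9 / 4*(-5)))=-74000 / 47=-1574.47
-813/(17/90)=-73170/17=-4304.12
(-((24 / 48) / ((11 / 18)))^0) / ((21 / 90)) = -4.29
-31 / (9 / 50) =-1550 / 9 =-172.22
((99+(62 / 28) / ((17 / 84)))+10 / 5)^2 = 3621409 / 289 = 12530.83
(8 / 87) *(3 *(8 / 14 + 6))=368 / 203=1.81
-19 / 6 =-3.17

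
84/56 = 1.50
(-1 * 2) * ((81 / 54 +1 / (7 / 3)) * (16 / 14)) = -216 / 49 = -4.41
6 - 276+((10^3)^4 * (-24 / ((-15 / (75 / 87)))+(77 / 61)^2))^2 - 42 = 102900449960999999999996366962088328 / 11644352281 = 8836940645372080700621356.00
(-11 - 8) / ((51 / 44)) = -836 / 51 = -16.39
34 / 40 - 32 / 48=11 / 60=0.18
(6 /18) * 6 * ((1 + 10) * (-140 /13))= -3080 /13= -236.92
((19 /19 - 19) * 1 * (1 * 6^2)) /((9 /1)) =-72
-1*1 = -1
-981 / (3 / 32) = -10464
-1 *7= -7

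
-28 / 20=-1.40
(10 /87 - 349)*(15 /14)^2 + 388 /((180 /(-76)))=-144343823 /255780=-564.33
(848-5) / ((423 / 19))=37.87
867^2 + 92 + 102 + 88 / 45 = 33834823 / 45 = 751884.96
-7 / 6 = -1.17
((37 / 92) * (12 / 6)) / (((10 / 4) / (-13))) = -481 / 115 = -4.18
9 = 9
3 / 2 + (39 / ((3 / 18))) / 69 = 225 / 46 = 4.89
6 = 6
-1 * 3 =-3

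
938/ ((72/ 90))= 2345/ 2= 1172.50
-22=-22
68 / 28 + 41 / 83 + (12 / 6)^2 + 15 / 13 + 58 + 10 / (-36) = 65.80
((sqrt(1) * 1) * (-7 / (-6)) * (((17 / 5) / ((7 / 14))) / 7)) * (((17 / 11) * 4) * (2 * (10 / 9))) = 4624 / 297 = 15.57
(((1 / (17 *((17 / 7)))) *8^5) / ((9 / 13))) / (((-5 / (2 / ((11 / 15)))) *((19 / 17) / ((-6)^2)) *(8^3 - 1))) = -10223616 / 259369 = -39.42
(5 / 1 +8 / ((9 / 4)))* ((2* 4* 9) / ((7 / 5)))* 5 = 2200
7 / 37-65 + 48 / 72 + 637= 572.86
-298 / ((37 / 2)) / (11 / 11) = -16.11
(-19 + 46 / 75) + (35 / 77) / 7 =-105808 / 5775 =-18.32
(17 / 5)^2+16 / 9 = 3001 / 225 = 13.34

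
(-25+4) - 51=-72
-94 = -94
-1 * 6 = -6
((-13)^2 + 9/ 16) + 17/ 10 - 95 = 6101/ 80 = 76.26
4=4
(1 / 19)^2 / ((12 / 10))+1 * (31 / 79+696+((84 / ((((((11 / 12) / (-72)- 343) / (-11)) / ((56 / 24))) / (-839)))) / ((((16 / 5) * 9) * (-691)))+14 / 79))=24418485547520377 / 35041894141962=696.84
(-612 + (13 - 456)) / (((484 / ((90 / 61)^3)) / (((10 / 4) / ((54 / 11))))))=-17803125 / 4993582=-3.57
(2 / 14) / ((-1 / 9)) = -1.29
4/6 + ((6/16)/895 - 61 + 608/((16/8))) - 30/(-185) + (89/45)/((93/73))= 10882091311/44347608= 245.38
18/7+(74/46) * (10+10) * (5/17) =32938/2737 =12.03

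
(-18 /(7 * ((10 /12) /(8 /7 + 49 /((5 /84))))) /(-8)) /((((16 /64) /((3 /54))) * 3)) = 28852 /1225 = 23.55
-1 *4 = -4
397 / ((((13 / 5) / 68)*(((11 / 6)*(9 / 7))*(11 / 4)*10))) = 755888 / 4719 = 160.18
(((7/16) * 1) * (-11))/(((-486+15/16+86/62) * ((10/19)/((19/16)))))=861707/38384480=0.02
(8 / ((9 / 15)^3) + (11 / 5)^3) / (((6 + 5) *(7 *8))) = 22991 / 297000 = 0.08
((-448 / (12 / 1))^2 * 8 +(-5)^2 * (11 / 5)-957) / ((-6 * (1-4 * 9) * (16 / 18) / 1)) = 54.90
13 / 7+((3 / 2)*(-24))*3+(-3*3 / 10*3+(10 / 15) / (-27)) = -617279 / 5670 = -108.87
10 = 10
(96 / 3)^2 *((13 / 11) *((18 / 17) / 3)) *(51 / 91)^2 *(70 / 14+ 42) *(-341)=-1369626624 / 637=-2150120.29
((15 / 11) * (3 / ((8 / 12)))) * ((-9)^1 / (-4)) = 13.81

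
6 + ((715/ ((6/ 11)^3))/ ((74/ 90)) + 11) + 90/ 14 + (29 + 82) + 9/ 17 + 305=612731915/ 105672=5798.43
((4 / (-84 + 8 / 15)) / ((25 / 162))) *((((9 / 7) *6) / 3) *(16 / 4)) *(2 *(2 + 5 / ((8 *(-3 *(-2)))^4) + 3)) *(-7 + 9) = -143327259 / 2243584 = -63.88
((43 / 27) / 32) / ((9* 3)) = 43 / 23328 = 0.00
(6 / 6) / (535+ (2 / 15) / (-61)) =915 / 489523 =0.00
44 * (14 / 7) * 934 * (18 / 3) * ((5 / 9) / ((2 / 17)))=6986320 / 3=2328773.33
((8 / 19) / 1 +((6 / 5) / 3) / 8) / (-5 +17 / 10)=-0.14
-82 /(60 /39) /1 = -533 /10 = -53.30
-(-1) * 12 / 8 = 3 / 2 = 1.50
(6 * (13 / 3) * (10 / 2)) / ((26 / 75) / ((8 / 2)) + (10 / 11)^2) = 2359500 / 16573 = 142.37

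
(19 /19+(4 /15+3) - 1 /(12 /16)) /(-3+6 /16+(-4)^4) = 352 /30405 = 0.01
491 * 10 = 4910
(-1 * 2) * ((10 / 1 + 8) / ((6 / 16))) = -96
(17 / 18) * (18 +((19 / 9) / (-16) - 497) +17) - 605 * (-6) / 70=-6978197 / 18144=-384.60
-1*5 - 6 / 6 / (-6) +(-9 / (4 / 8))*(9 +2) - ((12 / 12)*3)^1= -1235 / 6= -205.83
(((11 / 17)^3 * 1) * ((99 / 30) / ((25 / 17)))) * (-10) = -43923 / 7225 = -6.08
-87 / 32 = -2.72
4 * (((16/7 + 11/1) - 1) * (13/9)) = 4472/63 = 70.98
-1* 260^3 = -17576000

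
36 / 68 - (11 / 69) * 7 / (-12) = 8761 / 14076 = 0.62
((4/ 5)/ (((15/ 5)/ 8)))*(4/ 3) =128/ 45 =2.84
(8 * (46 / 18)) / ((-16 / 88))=-1012 / 9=-112.44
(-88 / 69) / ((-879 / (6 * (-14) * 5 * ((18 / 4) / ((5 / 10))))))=-36960 / 6739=-5.48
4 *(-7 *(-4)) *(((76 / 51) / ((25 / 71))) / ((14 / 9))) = 129504 / 425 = 304.72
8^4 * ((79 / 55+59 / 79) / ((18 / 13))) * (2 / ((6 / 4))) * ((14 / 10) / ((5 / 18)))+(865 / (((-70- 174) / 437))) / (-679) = 781098184604453 / 17996555500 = 43402.65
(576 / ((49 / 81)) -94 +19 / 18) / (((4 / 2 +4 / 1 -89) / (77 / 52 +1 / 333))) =-19470951883 / 1267635096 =-15.36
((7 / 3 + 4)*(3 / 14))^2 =361 / 196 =1.84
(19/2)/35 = 19/70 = 0.27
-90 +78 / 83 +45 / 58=-425001 / 4814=-88.28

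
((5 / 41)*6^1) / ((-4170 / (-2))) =2 / 5699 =0.00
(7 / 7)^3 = 1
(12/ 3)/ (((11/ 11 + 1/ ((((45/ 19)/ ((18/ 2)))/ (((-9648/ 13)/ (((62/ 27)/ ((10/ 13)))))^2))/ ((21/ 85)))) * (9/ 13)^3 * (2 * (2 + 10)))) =1025122522229/ 118429876556462934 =0.00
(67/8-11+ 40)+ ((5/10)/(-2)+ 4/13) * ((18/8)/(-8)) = 62165/1664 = 37.36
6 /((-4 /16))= -24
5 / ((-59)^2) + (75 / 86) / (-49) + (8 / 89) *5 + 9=9.43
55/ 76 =0.72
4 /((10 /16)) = 32 /5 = 6.40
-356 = -356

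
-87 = -87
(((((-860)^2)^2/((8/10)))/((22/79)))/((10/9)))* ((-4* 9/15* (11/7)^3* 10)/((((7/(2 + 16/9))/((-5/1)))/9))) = 4998006267515535.19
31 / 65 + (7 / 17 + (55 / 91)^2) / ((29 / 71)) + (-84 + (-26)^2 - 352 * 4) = -16608165209 / 20412665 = -813.62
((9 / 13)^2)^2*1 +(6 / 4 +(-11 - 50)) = -3385637 / 57122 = -59.27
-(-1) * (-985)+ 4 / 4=-984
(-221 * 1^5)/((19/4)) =-46.53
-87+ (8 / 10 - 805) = -4456 / 5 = -891.20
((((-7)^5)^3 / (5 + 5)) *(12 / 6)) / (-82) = 4747561509943 / 410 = 11579418316.93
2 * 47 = 94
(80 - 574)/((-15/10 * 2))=494/3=164.67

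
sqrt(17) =4.12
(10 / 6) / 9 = 5 / 27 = 0.19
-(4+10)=-14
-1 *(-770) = 770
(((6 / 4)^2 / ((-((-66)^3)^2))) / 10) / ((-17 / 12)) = 1 / 520413759360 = 0.00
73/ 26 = 2.81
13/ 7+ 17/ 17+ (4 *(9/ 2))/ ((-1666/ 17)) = 131/ 49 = 2.67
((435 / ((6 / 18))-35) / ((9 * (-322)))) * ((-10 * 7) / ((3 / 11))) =69850 / 621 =112.48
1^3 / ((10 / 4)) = 2 / 5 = 0.40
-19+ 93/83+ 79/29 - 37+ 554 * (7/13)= 7702352/31291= 246.15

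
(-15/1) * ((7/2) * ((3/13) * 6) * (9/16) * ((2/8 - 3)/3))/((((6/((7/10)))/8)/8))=14553/52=279.87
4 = 4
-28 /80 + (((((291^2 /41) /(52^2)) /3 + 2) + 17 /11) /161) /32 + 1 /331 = -3600276896729 /10398174026240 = -0.35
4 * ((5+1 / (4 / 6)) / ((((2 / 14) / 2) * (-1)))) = -364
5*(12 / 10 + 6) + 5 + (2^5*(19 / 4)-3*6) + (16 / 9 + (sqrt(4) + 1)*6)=1753 / 9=194.78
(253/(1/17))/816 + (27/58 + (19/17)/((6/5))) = 52595/7888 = 6.67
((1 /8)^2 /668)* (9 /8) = 9 /342016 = 0.00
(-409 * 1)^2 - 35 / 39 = 6523924 / 39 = 167280.10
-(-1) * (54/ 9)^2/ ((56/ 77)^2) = 1089/ 16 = 68.06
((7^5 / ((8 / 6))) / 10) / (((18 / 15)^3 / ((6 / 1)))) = 420175 / 96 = 4376.82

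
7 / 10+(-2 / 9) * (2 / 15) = 181 / 270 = 0.67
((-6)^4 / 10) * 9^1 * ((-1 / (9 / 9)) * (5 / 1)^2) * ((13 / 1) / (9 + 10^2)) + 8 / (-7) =-2654432 / 763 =-3478.94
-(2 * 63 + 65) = -191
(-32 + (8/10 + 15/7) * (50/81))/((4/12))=-17114/189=-90.55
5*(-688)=-3440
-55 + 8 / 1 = -47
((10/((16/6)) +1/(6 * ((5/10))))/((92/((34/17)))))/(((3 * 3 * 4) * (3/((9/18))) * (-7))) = -7/119232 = -0.00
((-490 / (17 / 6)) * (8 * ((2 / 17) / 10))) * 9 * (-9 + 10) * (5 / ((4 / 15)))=-793800 / 289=-2746.71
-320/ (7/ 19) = -6080/ 7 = -868.57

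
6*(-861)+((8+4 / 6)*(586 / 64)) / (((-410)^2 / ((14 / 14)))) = -41683416991 / 8068800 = -5166.00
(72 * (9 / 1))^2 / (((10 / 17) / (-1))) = -3569184 / 5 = -713836.80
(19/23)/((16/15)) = 285/368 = 0.77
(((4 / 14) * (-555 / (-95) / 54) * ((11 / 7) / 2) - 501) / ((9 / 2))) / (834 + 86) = -8395351 / 69378120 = -0.12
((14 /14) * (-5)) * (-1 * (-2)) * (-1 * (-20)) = -200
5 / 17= 0.29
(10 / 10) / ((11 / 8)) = 8 / 11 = 0.73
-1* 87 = -87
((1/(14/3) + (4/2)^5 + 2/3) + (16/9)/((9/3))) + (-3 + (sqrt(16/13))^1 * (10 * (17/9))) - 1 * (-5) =680 * sqrt(13)/117 + 13409/378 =56.43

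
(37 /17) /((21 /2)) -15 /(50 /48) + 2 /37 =-933788 /66045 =-14.14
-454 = -454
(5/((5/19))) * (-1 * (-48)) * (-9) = -8208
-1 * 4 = -4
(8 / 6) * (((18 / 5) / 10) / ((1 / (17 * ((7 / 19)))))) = 1428 / 475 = 3.01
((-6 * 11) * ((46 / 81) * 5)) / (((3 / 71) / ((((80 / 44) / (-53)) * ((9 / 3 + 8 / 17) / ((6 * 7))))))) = 19269400 / 1532601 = 12.57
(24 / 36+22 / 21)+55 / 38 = 841 / 266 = 3.16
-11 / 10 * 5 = -11 / 2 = -5.50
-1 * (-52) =52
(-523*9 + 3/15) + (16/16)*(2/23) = -541272/115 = -4706.71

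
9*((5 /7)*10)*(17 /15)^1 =510 /7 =72.86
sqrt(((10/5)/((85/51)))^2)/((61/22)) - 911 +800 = -33723/305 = -110.57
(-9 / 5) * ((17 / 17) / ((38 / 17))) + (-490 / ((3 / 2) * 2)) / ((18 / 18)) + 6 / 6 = -92989 / 570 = -163.14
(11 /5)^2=121 /25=4.84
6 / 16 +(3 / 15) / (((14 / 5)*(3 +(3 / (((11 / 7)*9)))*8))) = 3387 / 8680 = 0.39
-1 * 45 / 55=-9 / 11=-0.82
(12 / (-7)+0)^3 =-1728 / 343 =-5.04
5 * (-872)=-4360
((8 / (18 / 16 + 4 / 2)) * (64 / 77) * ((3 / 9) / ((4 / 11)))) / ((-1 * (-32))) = 32 / 525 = 0.06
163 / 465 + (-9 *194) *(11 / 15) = -1280.05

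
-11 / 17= -0.65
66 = 66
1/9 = 0.11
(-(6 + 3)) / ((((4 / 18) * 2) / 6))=-243 / 2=-121.50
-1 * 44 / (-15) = 44 / 15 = 2.93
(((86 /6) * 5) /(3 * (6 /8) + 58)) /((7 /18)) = 5160 /1687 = 3.06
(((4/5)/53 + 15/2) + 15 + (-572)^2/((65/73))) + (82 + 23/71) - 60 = 13828936157/37630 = 367497.64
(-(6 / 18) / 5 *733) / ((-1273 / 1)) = 733 / 19095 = 0.04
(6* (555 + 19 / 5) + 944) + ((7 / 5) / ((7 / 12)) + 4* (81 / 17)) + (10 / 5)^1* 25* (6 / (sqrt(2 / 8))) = 418052 / 85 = 4918.26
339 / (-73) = -339 / 73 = -4.64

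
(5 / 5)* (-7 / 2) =-7 / 2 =-3.50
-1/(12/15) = -5/4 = -1.25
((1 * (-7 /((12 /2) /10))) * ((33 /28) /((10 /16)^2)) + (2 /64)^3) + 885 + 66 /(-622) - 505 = 344.69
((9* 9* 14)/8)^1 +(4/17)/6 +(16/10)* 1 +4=150337/1020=147.39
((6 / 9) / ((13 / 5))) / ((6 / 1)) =0.04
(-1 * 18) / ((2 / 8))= -72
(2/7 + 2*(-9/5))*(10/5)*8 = -1856/35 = -53.03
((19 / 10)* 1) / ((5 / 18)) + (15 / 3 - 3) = 221 / 25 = 8.84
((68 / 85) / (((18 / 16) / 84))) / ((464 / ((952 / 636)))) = 13328 / 69165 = 0.19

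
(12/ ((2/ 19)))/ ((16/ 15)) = 106.88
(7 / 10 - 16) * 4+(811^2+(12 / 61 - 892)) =200314239 / 305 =656768.00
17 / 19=0.89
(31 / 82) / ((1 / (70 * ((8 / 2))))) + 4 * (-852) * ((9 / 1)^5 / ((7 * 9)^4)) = 9162788 / 98441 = 93.08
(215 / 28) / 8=215 / 224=0.96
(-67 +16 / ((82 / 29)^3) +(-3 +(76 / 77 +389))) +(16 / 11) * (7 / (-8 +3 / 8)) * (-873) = 481189828901 / 323721937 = 1486.43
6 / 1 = 6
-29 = -29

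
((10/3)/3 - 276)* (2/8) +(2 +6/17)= -20309/306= -66.37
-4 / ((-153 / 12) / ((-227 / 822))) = -1816 / 20961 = -0.09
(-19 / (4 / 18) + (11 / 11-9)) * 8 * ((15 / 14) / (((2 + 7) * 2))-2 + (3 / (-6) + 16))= -212993 / 21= -10142.52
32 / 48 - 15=-43 / 3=-14.33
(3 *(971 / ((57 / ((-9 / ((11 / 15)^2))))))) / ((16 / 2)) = -1966275 / 18392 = -106.91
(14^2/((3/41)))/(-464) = -2009/348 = -5.77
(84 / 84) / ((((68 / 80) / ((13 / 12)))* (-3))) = -65 / 153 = -0.42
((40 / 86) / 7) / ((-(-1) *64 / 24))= 15 / 602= 0.02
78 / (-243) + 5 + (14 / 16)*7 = 7001 / 648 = 10.80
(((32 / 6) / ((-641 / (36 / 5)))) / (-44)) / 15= 16 / 176275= 0.00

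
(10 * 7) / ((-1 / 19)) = -1330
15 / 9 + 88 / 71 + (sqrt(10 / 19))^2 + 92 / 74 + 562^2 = 47294864845 / 149739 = 315848.68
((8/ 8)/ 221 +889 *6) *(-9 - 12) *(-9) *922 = 205417944270/ 221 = 929492960.50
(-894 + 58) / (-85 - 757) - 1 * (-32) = 13890 / 421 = 32.99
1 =1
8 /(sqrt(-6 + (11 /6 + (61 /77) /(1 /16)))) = 8 * sqrt(1816122) /3931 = 2.74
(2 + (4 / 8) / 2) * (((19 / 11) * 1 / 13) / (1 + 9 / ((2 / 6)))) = 171 / 16016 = 0.01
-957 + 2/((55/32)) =-955.84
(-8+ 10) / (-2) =-1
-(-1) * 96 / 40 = 12 / 5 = 2.40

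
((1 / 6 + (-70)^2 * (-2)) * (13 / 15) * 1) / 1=-764387 / 90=-8493.19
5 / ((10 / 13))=13 / 2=6.50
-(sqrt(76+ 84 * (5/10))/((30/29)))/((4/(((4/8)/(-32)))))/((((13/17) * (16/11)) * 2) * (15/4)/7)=37961 * sqrt(118)/11980800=0.03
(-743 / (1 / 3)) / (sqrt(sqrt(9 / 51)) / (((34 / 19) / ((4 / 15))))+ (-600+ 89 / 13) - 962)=296929394912280* 17^(1 / 4)* 3^(3 / 4) / 4002720198595903897315817579+ 3098725712793722700* sqrt(51) / 4002720198595903897315817579+ 32337994175233656711750* 17^(3 / 4)* 3^(1 / 4) / 4002720198595903897315817579+ 5737093693164836966820211875 / 4002720198595903897315817579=1.43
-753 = -753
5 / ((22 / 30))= 75 / 11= 6.82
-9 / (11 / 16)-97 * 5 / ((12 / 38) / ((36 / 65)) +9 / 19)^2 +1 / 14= -142723435 / 311542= -458.12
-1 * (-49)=49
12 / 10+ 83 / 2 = 427 / 10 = 42.70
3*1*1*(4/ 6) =2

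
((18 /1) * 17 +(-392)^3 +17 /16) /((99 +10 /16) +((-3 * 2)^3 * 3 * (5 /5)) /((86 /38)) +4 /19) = 322998.35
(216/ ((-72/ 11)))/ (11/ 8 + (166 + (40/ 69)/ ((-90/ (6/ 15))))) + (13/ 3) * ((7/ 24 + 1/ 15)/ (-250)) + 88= 32851546660171/ 374177790000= 87.80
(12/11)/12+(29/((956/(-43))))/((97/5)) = 24147/1020052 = 0.02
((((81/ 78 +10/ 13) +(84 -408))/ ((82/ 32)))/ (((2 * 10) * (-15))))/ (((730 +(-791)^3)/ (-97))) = 1625138/ 19784144816475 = 0.00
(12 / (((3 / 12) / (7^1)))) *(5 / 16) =105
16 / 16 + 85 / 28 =113 / 28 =4.04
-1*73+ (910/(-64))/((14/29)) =-102.45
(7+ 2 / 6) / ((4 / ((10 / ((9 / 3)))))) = 55 / 9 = 6.11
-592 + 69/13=-7627/13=-586.69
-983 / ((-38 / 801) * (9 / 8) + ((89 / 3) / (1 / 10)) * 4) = -1049844 / 1267303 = -0.83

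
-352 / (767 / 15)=-5280 / 767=-6.88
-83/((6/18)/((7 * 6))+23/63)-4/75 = -784538/3525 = -222.56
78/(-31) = -78/31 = -2.52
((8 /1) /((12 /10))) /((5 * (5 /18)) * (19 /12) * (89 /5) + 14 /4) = 1440 /9211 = 0.16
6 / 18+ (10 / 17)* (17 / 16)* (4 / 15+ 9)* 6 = 421 / 12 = 35.08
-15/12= -5/4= -1.25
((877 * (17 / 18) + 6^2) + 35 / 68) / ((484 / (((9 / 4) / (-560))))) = -529253 / 73722880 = -0.01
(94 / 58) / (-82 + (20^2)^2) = 0.00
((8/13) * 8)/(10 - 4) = 32/39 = 0.82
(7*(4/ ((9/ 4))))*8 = 896/ 9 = 99.56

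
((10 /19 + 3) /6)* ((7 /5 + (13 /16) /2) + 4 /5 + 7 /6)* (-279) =-3761447 /6080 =-618.66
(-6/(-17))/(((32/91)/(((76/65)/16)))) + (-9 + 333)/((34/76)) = 3940239/5440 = 724.31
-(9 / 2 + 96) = -100.50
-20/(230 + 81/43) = -860/9971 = -0.09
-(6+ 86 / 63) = -7.37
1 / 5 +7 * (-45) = -1574 / 5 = -314.80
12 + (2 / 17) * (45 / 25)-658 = -54892 / 85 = -645.79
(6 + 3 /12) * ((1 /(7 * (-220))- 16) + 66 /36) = -327265 /3696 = -88.55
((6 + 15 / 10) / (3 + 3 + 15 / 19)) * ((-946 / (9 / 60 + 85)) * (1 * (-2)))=41800 / 1703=24.54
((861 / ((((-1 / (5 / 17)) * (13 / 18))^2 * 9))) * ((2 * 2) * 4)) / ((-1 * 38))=-6199200 / 927979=-6.68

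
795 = 795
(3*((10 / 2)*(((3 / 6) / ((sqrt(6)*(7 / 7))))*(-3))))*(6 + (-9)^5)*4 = 885645*sqrt(6) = 2169378.34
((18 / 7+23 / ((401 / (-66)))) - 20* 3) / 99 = -19092 / 30877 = -0.62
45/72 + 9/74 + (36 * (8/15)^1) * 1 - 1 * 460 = -440.05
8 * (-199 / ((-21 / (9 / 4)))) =1194 / 7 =170.57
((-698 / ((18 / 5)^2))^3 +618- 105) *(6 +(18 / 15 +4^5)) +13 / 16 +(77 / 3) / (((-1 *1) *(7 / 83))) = -6826712040692647 / 42515280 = -160570788.68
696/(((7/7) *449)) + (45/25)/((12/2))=8307/4490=1.85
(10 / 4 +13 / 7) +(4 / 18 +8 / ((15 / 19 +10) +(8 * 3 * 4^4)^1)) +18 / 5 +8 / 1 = 1192075373 / 73672830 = 16.18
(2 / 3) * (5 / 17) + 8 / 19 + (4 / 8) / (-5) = 5011 / 9690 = 0.52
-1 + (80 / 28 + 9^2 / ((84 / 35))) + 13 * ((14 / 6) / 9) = 29467 / 756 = 38.98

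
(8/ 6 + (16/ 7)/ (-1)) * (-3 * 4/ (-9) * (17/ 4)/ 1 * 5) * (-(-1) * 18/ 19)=-3400/ 133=-25.56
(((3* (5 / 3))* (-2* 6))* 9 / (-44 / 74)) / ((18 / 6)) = 3330 / 11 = 302.73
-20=-20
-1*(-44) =44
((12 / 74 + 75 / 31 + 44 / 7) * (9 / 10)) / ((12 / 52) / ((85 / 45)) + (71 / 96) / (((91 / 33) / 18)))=25174552 / 15614111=1.61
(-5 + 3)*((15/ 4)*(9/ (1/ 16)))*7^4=-2593080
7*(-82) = -574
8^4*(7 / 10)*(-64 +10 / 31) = -28299264 / 155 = -182575.90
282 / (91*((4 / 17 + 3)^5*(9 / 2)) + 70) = 800799348 / 412388683105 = 0.00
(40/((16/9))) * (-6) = -135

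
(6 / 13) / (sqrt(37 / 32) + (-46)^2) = 0.00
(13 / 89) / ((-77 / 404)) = -5252 / 6853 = -0.77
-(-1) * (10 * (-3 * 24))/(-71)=720/71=10.14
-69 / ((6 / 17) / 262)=-51221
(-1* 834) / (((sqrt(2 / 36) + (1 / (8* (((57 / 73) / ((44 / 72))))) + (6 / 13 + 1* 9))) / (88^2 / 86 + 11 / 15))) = -7729.44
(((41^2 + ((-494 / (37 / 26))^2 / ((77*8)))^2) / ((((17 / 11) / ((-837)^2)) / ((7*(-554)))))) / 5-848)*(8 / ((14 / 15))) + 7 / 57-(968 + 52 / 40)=-1178442143277455785747263653 / 9788574228510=-120389559885560.19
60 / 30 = 2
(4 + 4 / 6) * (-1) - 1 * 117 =-365 / 3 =-121.67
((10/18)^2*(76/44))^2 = 225625/793881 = 0.28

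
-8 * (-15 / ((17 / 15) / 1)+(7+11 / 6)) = 1796 / 51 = 35.22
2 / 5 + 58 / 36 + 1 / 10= 19 / 9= 2.11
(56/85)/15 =56/1275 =0.04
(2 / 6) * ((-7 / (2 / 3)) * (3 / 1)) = -21 / 2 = -10.50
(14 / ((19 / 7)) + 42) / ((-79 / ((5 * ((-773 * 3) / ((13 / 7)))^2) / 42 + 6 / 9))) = -110805.28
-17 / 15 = -1.13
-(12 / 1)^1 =-12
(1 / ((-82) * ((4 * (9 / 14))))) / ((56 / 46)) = -0.00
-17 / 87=-0.20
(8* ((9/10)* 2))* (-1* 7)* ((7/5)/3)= -1176/25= -47.04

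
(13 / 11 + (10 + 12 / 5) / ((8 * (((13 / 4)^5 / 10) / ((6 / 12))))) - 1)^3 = 571543164069116968 / 68128423601754797567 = 0.01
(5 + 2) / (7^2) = 1 / 7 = 0.14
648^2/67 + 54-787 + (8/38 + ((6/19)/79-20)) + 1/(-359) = 199090718626/36103553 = 5514.44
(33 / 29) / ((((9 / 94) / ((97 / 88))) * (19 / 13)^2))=770471 / 125628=6.13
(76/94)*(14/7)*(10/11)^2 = 7600/5687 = 1.34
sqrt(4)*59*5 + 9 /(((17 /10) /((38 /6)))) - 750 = -2150 /17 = -126.47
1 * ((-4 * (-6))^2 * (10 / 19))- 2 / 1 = 5722 / 19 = 301.16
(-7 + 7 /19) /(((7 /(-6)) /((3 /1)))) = 17.05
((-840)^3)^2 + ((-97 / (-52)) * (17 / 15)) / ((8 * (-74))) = 162215379079004159998351 / 461760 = 351298031616000000.00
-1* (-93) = 93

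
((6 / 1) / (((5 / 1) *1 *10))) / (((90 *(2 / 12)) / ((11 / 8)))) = 11 / 1000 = 0.01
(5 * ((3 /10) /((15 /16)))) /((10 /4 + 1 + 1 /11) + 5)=176 /945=0.19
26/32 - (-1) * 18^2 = 5197/16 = 324.81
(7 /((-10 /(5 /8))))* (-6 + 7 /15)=581 /240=2.42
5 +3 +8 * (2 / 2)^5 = 16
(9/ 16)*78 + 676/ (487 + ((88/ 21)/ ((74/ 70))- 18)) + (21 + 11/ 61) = 1703303321/ 25619512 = 66.48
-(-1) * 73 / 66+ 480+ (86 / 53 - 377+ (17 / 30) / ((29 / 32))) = 17981269 / 169070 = 106.35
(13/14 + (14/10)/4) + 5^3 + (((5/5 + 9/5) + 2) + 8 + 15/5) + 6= 20731/140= 148.08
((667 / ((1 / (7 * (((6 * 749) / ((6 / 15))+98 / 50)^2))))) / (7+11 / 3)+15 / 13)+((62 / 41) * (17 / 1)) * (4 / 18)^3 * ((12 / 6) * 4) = 26844639153807847289 / 485696250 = 55270427049.43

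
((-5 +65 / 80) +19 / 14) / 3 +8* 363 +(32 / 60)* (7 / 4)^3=4881937 / 1680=2905.91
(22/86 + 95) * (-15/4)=-15360/43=-357.21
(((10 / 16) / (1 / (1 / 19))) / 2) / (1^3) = 5 / 304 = 0.02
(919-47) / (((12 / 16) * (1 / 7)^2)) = 170912 / 3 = 56970.67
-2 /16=-1 /8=-0.12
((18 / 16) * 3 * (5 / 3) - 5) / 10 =1 / 16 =0.06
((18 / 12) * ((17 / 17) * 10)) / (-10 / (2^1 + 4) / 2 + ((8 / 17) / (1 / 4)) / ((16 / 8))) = 1530 / 11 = 139.09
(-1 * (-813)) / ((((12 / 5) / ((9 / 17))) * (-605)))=-2439 / 8228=-0.30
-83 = -83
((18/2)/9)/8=1/8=0.12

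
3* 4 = 12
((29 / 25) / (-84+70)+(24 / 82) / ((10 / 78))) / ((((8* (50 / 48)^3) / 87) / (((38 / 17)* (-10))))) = -180357798528 / 381171875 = -473.17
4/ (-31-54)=-4/ 85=-0.05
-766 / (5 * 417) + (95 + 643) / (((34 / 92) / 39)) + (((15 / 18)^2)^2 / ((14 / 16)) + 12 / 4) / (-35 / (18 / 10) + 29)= 9970860154981 / 128027340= 77880.71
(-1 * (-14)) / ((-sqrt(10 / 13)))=-15.96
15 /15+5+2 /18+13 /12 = 259 /36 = 7.19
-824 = -824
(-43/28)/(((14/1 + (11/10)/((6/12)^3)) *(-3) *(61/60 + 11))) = 1075/575358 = 0.00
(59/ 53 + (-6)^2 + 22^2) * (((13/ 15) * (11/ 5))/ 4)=3949517/ 15900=248.40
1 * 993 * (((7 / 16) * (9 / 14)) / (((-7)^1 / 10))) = -44685 / 112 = -398.97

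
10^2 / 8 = 25 / 2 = 12.50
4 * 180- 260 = 460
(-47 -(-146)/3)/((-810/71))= -71/486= -0.15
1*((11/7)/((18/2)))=11/63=0.17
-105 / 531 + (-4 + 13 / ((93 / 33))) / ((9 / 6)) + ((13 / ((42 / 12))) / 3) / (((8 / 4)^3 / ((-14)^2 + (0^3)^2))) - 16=79804 / 5487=14.54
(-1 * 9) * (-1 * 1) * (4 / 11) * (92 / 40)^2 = 4761 / 275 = 17.31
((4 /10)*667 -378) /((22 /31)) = -8618 /55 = -156.69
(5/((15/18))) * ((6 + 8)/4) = 21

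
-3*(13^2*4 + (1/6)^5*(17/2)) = -10513169/5184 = -2028.00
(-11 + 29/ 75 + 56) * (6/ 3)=6808/ 75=90.77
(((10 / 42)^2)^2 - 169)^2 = 28559.91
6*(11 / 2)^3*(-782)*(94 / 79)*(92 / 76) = -1124400.60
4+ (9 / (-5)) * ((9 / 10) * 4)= -62 / 25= -2.48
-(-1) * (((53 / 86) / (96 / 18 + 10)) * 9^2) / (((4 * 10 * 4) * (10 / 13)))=167427 / 6329600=0.03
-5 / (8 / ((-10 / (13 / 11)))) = 275 / 52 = 5.29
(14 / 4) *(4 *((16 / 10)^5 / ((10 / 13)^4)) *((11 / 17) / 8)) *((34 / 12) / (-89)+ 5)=1493624228096 / 8865234375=168.48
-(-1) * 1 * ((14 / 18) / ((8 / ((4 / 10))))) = 7 / 180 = 0.04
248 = 248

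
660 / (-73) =-660 / 73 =-9.04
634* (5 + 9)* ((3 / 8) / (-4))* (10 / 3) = -11095 / 4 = -2773.75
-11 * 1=-11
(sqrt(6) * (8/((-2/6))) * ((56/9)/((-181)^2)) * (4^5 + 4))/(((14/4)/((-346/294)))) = 22764032 * sqrt(6)/14447601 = 3.86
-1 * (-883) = 883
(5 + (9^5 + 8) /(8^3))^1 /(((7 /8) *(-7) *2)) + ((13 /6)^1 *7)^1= 100525 /18816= 5.34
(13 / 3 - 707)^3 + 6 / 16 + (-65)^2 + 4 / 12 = -74937036943 / 216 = -346930726.59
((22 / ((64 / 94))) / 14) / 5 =517 / 1120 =0.46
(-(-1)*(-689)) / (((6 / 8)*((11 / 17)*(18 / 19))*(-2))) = 222547 / 297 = 749.32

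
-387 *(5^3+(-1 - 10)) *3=-132354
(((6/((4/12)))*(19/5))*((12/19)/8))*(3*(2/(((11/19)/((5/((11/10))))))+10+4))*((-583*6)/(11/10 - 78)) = 21887.75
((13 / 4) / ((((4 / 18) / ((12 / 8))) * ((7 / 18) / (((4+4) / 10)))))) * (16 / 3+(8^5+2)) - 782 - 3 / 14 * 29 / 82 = 8485567681 / 5740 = 1478321.90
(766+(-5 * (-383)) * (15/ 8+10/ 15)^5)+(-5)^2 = 1623700351999/ 7962624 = 203915.24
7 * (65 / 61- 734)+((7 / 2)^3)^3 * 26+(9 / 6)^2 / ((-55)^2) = 2044076.07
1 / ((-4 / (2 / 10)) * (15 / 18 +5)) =-3 / 350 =-0.01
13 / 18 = 0.72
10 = 10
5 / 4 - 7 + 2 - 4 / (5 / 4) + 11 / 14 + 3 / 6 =-793 / 140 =-5.66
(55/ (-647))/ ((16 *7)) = -55/ 72464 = -0.00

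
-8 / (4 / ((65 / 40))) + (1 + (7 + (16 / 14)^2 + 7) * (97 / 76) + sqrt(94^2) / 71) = 4920397 / 264404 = 18.61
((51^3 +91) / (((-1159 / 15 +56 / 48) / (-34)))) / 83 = 714.54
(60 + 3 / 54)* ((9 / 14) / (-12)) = -1081 / 336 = -3.22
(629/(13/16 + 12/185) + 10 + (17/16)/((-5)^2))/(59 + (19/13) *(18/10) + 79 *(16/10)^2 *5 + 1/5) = 9817185937/14490636720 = 0.68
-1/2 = -0.50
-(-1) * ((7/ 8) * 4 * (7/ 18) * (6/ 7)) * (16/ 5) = 56/ 15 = 3.73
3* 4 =12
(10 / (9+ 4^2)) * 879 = 1758 / 5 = 351.60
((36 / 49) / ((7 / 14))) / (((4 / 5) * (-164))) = -45 / 4018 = -0.01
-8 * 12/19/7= -96/133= -0.72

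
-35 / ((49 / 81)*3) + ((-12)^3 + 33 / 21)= -12220 / 7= -1745.71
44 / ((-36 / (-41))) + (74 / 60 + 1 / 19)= 87889 / 1710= 51.40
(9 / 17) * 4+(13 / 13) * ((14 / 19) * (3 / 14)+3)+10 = 4934 / 323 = 15.28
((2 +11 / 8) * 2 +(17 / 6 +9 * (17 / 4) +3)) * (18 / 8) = 915 / 8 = 114.38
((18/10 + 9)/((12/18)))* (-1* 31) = -2511/5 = -502.20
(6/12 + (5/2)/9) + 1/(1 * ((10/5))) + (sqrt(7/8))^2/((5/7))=901/360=2.50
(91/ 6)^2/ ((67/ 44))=91091/ 603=151.06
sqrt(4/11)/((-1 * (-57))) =2 * sqrt(11)/627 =0.01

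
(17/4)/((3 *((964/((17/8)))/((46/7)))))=6647/323904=0.02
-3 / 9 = -1 / 3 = -0.33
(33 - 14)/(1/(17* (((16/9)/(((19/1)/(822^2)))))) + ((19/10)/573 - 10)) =-1111599280320/584858201981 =-1.90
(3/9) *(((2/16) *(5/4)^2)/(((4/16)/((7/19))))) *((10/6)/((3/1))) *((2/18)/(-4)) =-875/590976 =-0.00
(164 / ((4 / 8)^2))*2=1312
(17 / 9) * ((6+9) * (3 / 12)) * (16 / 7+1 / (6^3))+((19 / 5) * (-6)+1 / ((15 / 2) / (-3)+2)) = -778081 / 90720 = -8.58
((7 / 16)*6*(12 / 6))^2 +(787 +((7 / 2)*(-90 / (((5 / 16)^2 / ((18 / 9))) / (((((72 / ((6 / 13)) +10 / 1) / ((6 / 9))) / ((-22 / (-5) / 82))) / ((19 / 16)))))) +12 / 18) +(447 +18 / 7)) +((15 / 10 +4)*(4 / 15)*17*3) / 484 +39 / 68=-150470061276587 / 5969040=-25208418.99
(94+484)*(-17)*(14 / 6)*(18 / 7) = -58956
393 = 393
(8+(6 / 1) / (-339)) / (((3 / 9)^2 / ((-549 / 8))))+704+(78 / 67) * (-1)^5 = -128017517 / 30284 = -4227.23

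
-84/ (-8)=21/ 2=10.50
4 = 4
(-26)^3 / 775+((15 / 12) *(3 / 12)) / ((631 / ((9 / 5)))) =-177440321 / 7824400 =-22.68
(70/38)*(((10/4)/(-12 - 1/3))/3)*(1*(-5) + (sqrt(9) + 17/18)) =175/1332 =0.13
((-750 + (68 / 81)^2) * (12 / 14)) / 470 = -4916126 / 3597615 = -1.37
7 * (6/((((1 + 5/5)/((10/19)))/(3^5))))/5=10206/19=537.16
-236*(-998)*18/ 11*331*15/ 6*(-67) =-235048700520/ 11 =-21368063683.64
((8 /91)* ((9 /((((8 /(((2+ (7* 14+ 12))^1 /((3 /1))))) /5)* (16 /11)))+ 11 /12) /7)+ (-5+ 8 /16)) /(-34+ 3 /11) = 112475 /1417962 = 0.08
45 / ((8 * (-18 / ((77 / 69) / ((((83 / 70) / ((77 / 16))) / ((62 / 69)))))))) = -1.27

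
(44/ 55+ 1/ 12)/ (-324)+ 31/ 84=49849/ 136080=0.37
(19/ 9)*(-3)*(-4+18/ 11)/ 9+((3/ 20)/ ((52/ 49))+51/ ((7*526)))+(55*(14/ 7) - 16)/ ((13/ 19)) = 79157582579/ 568648080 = 139.20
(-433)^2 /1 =187489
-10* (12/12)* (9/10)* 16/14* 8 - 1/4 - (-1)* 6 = -2143/28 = -76.54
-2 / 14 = -1 / 7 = -0.14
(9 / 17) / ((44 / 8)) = 18 / 187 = 0.10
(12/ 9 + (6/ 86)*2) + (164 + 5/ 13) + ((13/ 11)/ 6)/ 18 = 165.87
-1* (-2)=2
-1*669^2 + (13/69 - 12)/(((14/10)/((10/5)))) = -216180113/483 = -447577.87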